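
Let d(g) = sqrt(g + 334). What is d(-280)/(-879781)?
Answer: -3*sqrt(6)/879781 ≈ -8.3526e-6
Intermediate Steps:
d(g) = sqrt(334 + g)
d(-280)/(-879781) = sqrt(334 - 280)/(-879781) = sqrt(54)*(-1/879781) = (3*sqrt(6))*(-1/879781) = -3*sqrt(6)/879781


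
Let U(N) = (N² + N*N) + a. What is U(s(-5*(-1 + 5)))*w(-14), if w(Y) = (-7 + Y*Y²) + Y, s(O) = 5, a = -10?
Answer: -110600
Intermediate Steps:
w(Y) = -7 + Y + Y³ (w(Y) = (-7 + Y³) + Y = -7 + Y + Y³)
U(N) = -10 + 2*N² (U(N) = (N² + N*N) - 10 = (N² + N²) - 10 = 2*N² - 10 = -10 + 2*N²)
U(s(-5*(-1 + 5)))*w(-14) = (-10 + 2*5²)*(-7 - 14 + (-14)³) = (-10 + 2*25)*(-7 - 14 - 2744) = (-10 + 50)*(-2765) = 40*(-2765) = -110600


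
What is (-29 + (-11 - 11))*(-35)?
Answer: 1785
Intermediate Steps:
(-29 + (-11 - 11))*(-35) = (-29 - 22)*(-35) = -51*(-35) = 1785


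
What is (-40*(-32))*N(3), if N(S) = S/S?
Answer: 1280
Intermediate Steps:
N(S) = 1
(-40*(-32))*N(3) = -40*(-32)*1 = 1280*1 = 1280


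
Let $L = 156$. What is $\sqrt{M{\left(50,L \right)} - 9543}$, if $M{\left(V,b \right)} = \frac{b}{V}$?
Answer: $\frac{i \sqrt{238497}}{5} \approx 97.672 i$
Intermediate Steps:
$\sqrt{M{\left(50,L \right)} - 9543} = \sqrt{\frac{156}{50} - 9543} = \sqrt{156 \cdot \frac{1}{50} - 9543} = \sqrt{\frac{78}{25} - 9543} = \sqrt{- \frac{238497}{25}} = \frac{i \sqrt{238497}}{5}$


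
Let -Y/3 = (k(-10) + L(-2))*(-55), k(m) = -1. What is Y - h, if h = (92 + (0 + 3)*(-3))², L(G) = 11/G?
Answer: -15923/2 ≈ -7961.5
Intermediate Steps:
Y = -2145/2 (Y = -3*(-1 + 11/(-2))*(-55) = -3*(-1 + 11*(-½))*(-55) = -3*(-1 - 11/2)*(-55) = -(-39)*(-55)/2 = -3*715/2 = -2145/2 ≈ -1072.5)
h = 6889 (h = (92 + 3*(-3))² = (92 - 9)² = 83² = 6889)
Y - h = -2145/2 - 1*6889 = -2145/2 - 6889 = -15923/2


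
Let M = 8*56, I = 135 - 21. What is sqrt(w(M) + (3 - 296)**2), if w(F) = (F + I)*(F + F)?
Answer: 3*sqrt(65489) ≈ 767.72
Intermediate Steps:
I = 114
M = 448
w(F) = 2*F*(114 + F) (w(F) = (F + 114)*(F + F) = (114 + F)*(2*F) = 2*F*(114 + F))
sqrt(w(M) + (3 - 296)**2) = sqrt(2*448*(114 + 448) + (3 - 296)**2) = sqrt(2*448*562 + (-293)**2) = sqrt(503552 + 85849) = sqrt(589401) = 3*sqrt(65489)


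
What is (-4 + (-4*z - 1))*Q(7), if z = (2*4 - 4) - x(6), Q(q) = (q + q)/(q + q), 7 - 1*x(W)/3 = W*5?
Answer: -297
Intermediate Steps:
x(W) = 21 - 15*W (x(W) = 21 - 3*W*5 = 21 - 15*W)
Q(q) = 1 (Q(q) = (2*q)/((2*q)) = (2*q)*(1/(2*q)) = 1)
z = 73 (z = (2*4 - 4) - (21 - 15*6) = (8 - 4) - (21 - 90) = 4 - 1*(-69) = 4 + 69 = 73)
(-4 + (-4*z - 1))*Q(7) = (-4 + (-4*73 - 1))*1 = (-4 + (-292 - 1))*1 = (-4 - 293)*1 = -297*1 = -297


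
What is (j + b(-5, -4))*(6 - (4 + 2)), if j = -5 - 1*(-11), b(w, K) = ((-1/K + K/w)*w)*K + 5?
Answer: 0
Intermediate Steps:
b(w, K) = 5 + K*w*(-1/K + K/w) (b(w, K) = (w*(-1/K + K/w))*K + 5 = K*w*(-1/K + K/w) + 5 = 5 + K*w*(-1/K + K/w))
j = 6 (j = -5 + 11 = 6)
(j + b(-5, -4))*(6 - (4 + 2)) = (6 + (5 + (-4)**2 - 1*(-5)))*(6 - (4 + 2)) = (6 + (5 + 16 + 5))*(6 - 1*6) = (6 + 26)*(6 - 6) = 32*0 = 0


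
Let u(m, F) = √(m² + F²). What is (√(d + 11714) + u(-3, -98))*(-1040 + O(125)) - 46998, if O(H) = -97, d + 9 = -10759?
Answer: -46998 - 1137*√946 - 1137*√9613 ≈ -1.9345e+5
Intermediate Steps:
d = -10768 (d = -9 - 10759 = -10768)
u(m, F) = √(F² + m²)
(√(d + 11714) + u(-3, -98))*(-1040 + O(125)) - 46998 = (√(-10768 + 11714) + √((-98)² + (-3)²))*(-1040 - 97) - 46998 = (√946 + √(9604 + 9))*(-1137) - 46998 = (√946 + √9613)*(-1137) - 46998 = (-1137*√946 - 1137*√9613) - 46998 = -46998 - 1137*√946 - 1137*√9613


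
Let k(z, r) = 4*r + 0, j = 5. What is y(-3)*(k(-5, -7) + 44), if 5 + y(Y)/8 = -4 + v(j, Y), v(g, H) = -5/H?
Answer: -2816/3 ≈ -938.67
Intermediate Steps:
k(z, r) = 4*r
y(Y) = -72 - 40/Y (y(Y) = -40 + 8*(-4 - 5/Y) = -40 + (-32 - 40/Y) = -72 - 40/Y)
y(-3)*(k(-5, -7) + 44) = (-72 - 40/(-3))*(4*(-7) + 44) = (-72 - 40*(-1/3))*(-28 + 44) = (-72 + 40/3)*16 = -176/3*16 = -2816/3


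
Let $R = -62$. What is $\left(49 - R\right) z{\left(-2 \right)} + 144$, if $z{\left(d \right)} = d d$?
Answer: $588$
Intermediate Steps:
$z{\left(d \right)} = d^{2}$
$\left(49 - R\right) z{\left(-2 \right)} + 144 = \left(49 - -62\right) \left(-2\right)^{2} + 144 = \left(49 + 62\right) 4 + 144 = 111 \cdot 4 + 144 = 444 + 144 = 588$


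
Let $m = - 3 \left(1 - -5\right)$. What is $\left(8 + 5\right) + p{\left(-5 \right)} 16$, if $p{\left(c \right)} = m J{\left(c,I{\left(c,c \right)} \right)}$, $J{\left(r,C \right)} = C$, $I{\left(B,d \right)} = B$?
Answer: $1453$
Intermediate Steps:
$m = -18$ ($m = - 3 \left(1 + 5\right) = \left(-3\right) 6 = -18$)
$p{\left(c \right)} = - 18 c$
$\left(8 + 5\right) + p{\left(-5 \right)} 16 = \left(8 + 5\right) + \left(-18\right) \left(-5\right) 16 = 13 + 90 \cdot 16 = 13 + 1440 = 1453$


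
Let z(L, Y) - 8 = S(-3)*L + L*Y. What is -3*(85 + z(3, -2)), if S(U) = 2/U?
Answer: -255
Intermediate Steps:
z(L, Y) = 8 - 2*L/3 + L*Y (z(L, Y) = 8 + ((2/(-3))*L + L*Y) = 8 + ((2*(-1/3))*L + L*Y) = 8 + (-2*L/3 + L*Y) = 8 - 2*L/3 + L*Y)
-3*(85 + z(3, -2)) = -3*(85 + (8 - 2/3*3 + 3*(-2))) = -3*(85 + (8 - 2 - 6)) = -3*(85 + 0) = -3*85 = -255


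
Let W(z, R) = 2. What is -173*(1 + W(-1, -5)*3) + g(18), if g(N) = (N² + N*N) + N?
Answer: -545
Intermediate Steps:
g(N) = N + 2*N² (g(N) = (N² + N²) + N = 2*N² + N = N + 2*N²)
-173*(1 + W(-1, -5)*3) + g(18) = -173*(1 + 2*3) + 18*(1 + 2*18) = -173*(1 + 6) + 18*(1 + 36) = -173*7 + 18*37 = -1211 + 666 = -545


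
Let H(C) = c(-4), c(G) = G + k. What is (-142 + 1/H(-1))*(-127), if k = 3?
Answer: 18161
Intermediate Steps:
c(G) = 3 + G (c(G) = G + 3 = 3 + G)
H(C) = -1 (H(C) = 3 - 4 = -1)
(-142 + 1/H(-1))*(-127) = (-142 + 1/(-1))*(-127) = (-142 - 1)*(-127) = -143*(-127) = 18161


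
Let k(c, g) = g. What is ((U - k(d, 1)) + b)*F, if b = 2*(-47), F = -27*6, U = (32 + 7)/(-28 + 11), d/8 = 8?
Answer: 267948/17 ≈ 15762.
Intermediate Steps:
d = 64 (d = 8*8 = 64)
U = -39/17 (U = 39/(-17) = 39*(-1/17) = -39/17 ≈ -2.2941)
F = -162
b = -94
((U - k(d, 1)) + b)*F = ((-39/17 - 1*1) - 94)*(-162) = ((-39/17 - 1) - 94)*(-162) = (-56/17 - 94)*(-162) = -1654/17*(-162) = 267948/17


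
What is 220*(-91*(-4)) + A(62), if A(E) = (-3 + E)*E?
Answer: 83738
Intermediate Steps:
A(E) = E*(-3 + E)
220*(-91*(-4)) + A(62) = 220*(-91*(-4)) + 62*(-3 + 62) = 220*364 + 62*59 = 80080 + 3658 = 83738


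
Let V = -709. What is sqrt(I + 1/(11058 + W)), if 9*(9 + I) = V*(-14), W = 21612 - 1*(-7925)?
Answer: 2*sqrt(4056026935370)/121785 ≈ 33.074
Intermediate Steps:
W = 29537 (W = 21612 + 7925 = 29537)
I = 9845/9 (I = -9 + (-709*(-14))/9 = -9 + (1/9)*9926 = -9 + 9926/9 = 9845/9 ≈ 1093.9)
sqrt(I + 1/(11058 + W)) = sqrt(9845/9 + 1/(11058 + 29537)) = sqrt(9845/9 + 1/40595) = sqrt(399657784/365355) = 2*sqrt(4056026935370)/121785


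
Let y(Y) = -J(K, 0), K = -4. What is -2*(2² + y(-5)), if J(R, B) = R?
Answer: -16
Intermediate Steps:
y(Y) = 4 (y(Y) = -1*(-4) = 4)
-2*(2² + y(-5)) = -2*(2² + 4) = -2*(4 + 4) = -2*8 = -16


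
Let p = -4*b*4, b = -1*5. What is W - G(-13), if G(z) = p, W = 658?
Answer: 578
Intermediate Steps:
b = -5
p = 80 (p = -4*(-5)*4 = 20*4 = 80)
G(z) = 80
W - G(-13) = 658 - 1*80 = 658 - 80 = 578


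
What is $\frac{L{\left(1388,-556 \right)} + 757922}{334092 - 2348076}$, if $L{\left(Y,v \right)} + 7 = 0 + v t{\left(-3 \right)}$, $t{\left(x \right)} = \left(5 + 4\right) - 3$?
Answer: $- \frac{107797}{287712} \approx -0.37467$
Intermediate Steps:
$t{\left(x \right)} = 6$ ($t{\left(x \right)} = 9 - 3 = 6$)
$L{\left(Y,v \right)} = -7 + 6 v$ ($L{\left(Y,v \right)} = -7 + \left(0 + v 6\right) = -7 + \left(0 + 6 v\right) = -7 + 6 v$)
$\frac{L{\left(1388,-556 \right)} + 757922}{334092 - 2348076} = \frac{\left(-7 + 6 \left(-556\right)\right) + 757922}{334092 - 2348076} = \frac{\left(-7 - 3336\right) + 757922}{334092 - 2348076} = \frac{-3343 + 757922}{-2013984} = 754579 \left(- \frac{1}{2013984}\right) = - \frac{107797}{287712}$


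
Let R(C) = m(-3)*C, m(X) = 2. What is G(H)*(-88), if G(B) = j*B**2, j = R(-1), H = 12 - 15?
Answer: 1584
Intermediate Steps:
H = -3
R(C) = 2*C
j = -2 (j = 2*(-1) = -2)
G(B) = -2*B**2
G(H)*(-88) = -2*(-3)**2*(-88) = -2*9*(-88) = -18*(-88) = 1584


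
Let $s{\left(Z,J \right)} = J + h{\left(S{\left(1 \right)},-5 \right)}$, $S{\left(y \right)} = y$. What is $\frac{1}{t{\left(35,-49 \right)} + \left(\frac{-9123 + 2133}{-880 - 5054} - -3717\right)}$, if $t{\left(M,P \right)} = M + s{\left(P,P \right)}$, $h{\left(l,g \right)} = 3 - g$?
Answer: $\frac{989}{3671344} \approx 0.00026938$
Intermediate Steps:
$s{\left(Z,J \right)} = 8 + J$ ($s{\left(Z,J \right)} = J + \left(3 - -5\right) = J + \left(3 + 5\right) = J + 8 = 8 + J$)
$t{\left(M,P \right)} = 8 + M + P$ ($t{\left(M,P \right)} = M + \left(8 + P\right) = 8 + M + P$)
$\frac{1}{t{\left(35,-49 \right)} + \left(\frac{-9123 + 2133}{-880 - 5054} - -3717\right)} = \frac{1}{\left(8 + 35 - 49\right) + \left(\frac{-9123 + 2133}{-880 - 5054} - -3717\right)} = \frac{1}{-6 + \left(- \frac{6990}{-5934} + 3717\right)} = \frac{1}{-6 + \left(\left(-6990\right) \left(- \frac{1}{5934}\right) + 3717\right)} = \frac{1}{-6 + \left(\frac{1165}{989} + 3717\right)} = \frac{1}{-6 + \frac{3677278}{989}} = \frac{1}{\frac{3671344}{989}} = \frac{989}{3671344}$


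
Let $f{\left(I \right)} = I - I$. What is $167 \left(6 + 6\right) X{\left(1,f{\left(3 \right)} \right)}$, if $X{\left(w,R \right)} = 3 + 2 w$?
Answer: $10020$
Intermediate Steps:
$f{\left(I \right)} = 0$
$167 \left(6 + 6\right) X{\left(1,f{\left(3 \right)} \right)} = 167 \left(6 + 6\right) \left(3 + 2 \cdot 1\right) = 167 \cdot 12 \left(3 + 2\right) = 167 \cdot 12 \cdot 5 = 167 \cdot 60 = 10020$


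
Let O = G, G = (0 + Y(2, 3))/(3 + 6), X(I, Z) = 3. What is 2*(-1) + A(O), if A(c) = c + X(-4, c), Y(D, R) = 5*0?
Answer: 1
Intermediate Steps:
Y(D, R) = 0
G = 0 (G = (0 + 0)/(3 + 6) = 0/9 = 0*(1/9) = 0)
O = 0
A(c) = 3 + c (A(c) = c + 3 = 3 + c)
2*(-1) + A(O) = 2*(-1) + (3 + 0) = -2 + 3 = 1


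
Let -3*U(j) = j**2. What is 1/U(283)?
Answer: -3/80089 ≈ -3.7458e-5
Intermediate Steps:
U(j) = -j**2/3
1/U(283) = 1/(-1/3*283**2) = 1/(-1/3*80089) = 1/(-80089/3) = -3/80089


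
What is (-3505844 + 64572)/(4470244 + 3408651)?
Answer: -3441272/7878895 ≈ -0.43677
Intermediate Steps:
(-3505844 + 64572)/(4470244 + 3408651) = -3441272/7878895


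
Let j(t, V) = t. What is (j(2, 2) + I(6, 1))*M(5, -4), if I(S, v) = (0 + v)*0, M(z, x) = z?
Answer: 10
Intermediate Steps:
I(S, v) = 0 (I(S, v) = v*0 = 0)
(j(2, 2) + I(6, 1))*M(5, -4) = (2 + 0)*5 = 2*5 = 10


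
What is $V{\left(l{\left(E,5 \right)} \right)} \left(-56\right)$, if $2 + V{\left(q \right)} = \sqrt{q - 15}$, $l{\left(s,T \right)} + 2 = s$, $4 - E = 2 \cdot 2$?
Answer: $112 - 56 i \sqrt{17} \approx 112.0 - 230.89 i$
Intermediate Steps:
$E = 0$ ($E = 4 - 2 \cdot 2 = 4 - 4 = 0$)
$l{\left(s,T \right)} = -2 + s$
$V{\left(q \right)} = -2 + \sqrt{-15 + q}$ ($V{\left(q \right)} = -2 + \sqrt{q - 15} = -2 + \sqrt{-15 + q}$)
$V{\left(l{\left(E,5 \right)} \right)} \left(-56\right) = \left(-2 + \sqrt{-15 + \left(-2 + 0\right)}\right) \left(-56\right) = \left(-2 + \sqrt{-15 - 2}\right) \left(-56\right) = \left(-2 + \sqrt{-17}\right) \left(-56\right) = \left(-2 + i \sqrt{17}\right) \left(-56\right) = 112 - 56 i \sqrt{17}$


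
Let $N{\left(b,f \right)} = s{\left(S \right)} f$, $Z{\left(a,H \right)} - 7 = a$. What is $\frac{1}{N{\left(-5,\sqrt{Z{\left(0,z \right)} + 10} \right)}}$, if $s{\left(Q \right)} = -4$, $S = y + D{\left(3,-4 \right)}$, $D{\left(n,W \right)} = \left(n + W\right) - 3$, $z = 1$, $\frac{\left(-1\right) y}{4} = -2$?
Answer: $- \frac{\sqrt{17}}{68} \approx -0.060634$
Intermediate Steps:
$y = 8$ ($y = \left(-4\right) \left(-2\right) = 8$)
$Z{\left(a,H \right)} = 7 + a$
$D{\left(n,W \right)} = -3 + W + n$ ($D{\left(n,W \right)} = \left(W + n\right) - 3 = -3 + W + n$)
$S = 4$ ($S = 8 - 4 = 4$)
$N{\left(b,f \right)} = - 4 f$
$\frac{1}{N{\left(-5,\sqrt{Z{\left(0,z \right)} + 10} \right)}} = \frac{1}{\left(-4\right) \sqrt{\left(7 + 0\right) + 10}} = \frac{1}{\left(-4\right) \sqrt{7 + 10}} = \frac{1}{\left(-4\right) \sqrt{17}} = - \frac{\sqrt{17}}{68}$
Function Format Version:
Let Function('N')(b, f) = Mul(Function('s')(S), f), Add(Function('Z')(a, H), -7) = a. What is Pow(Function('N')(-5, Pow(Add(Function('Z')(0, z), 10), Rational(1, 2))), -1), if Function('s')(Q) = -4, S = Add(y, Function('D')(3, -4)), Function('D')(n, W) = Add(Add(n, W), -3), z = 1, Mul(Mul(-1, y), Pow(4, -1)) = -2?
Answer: Mul(Rational(-1, 68), Pow(17, Rational(1, 2))) ≈ -0.060634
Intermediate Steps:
y = 8 (y = Mul(-4, -2) = 8)
Function('Z')(a, H) = Add(7, a)
Function('D')(n, W) = Add(-3, W, n) (Function('D')(n, W) = Add(Add(W, n), -3) = Add(-3, W, n))
S = 4 (S = Add(8, Add(-3, -4, 3)) = Add(8, -4) = 4)
Function('N')(b, f) = Mul(-4, f)
Pow(Function('N')(-5, Pow(Add(Function('Z')(0, z), 10), Rational(1, 2))), -1) = Pow(Mul(-4, Pow(Add(Add(7, 0), 10), Rational(1, 2))), -1) = Pow(Mul(-4, Pow(Add(7, 10), Rational(1, 2))), -1) = Pow(Mul(-4, Pow(17, Rational(1, 2))), -1) = Mul(Rational(-1, 68), Pow(17, Rational(1, 2)))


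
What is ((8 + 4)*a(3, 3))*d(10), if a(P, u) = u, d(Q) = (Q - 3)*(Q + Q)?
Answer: 5040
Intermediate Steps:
d(Q) = 2*Q*(-3 + Q) (d(Q) = (-3 + Q)*(2*Q) = 2*Q*(-3 + Q))
((8 + 4)*a(3, 3))*d(10) = ((8 + 4)*3)*(2*10*(-3 + 10)) = (12*3)*(2*10*7) = 36*140 = 5040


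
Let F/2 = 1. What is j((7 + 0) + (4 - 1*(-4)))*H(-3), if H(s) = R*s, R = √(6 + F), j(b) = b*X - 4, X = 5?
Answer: -426*√2 ≈ -602.46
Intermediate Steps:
F = 2 (F = 2*1 = 2)
j(b) = -4 + 5*b (j(b) = b*5 - 4 = 5*b - 4 = -4 + 5*b)
R = 2*√2 (R = √(6 + 2) = √8 = 2*√2 ≈ 2.8284)
H(s) = 2*s*√2 (H(s) = (2*√2)*s = 2*s*√2)
j((7 + 0) + (4 - 1*(-4)))*H(-3) = (-4 + 5*((7 + 0) + (4 - 1*(-4))))*(2*(-3)*√2) = (-4 + 5*(7 + (4 + 4)))*(-6*√2) = (-4 + 5*(7 + 8))*(-6*√2) = (-4 + 5*15)*(-6*√2) = (-4 + 75)*(-6*√2) = 71*(-6*√2) = -426*√2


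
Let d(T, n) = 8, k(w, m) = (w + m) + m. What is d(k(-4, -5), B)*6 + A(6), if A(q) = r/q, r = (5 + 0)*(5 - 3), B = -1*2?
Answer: 149/3 ≈ 49.667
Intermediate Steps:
B = -2
k(w, m) = w + 2*m (k(w, m) = (m + w) + m = w + 2*m)
r = 10 (r = 5*2 = 10)
A(q) = 10/q
d(k(-4, -5), B)*6 + A(6) = 8*6 + 10/6 = 48 + 10*(⅙) = 48 + 5/3 = 149/3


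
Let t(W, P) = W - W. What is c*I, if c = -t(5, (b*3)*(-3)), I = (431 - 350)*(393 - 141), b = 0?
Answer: 0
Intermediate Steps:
t(W, P) = 0
I = 20412 (I = 81*252 = 20412)
c = 0 (c = -1*0 = 0)
c*I = 0*20412 = 0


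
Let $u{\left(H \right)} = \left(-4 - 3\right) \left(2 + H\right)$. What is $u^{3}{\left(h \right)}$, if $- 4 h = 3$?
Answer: $- \frac{42875}{64} \approx -669.92$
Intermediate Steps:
$h = - \frac{3}{4}$ ($h = \left(- \frac{1}{4}\right) 3 = - \frac{3}{4} \approx -0.75$)
$u{\left(H \right)} = -14 - 7 H$ ($u{\left(H \right)} = - 7 \left(2 + H\right) = -14 - 7 H$)
$u^{3}{\left(h \right)} = \left(-14 - - \frac{21}{4}\right)^{3} = \left(-14 + \frac{21}{4}\right)^{3} = \left(- \frac{35}{4}\right)^{3} = - \frac{42875}{64}$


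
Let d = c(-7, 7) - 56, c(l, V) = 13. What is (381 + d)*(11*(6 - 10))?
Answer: -14872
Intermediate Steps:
d = -43 (d = 13 - 56 = -43)
(381 + d)*(11*(6 - 10)) = (381 - 43)*(11*(6 - 10)) = 338*(11*(-4)) = 338*(-44) = -14872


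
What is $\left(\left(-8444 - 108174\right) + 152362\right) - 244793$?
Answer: $-209049$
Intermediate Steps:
$\left(\left(-8444 - 108174\right) + 152362\right) - 244793 = \left(-116618 + 152362\right) - 244793 = 35744 - 244793 = -209049$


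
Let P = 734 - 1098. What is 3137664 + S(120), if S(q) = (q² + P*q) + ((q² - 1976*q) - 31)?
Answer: 2885633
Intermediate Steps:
P = -364
S(q) = -31 - 2340*q + 2*q² (S(q) = (q² - 364*q) + ((q² - 1976*q) - 31) = (q² - 364*q) + (-31 + q² - 1976*q) = -31 - 2340*q + 2*q²)
3137664 + S(120) = 3137664 + (-31 - 2340*120 + 2*120²) = 3137664 + (-31 - 280800 + 2*14400) = 3137664 + (-31 - 280800 + 28800) = 3137664 - 252031 = 2885633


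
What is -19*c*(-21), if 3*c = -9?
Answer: -1197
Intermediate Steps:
c = -3 (c = (1/3)*(-9) = -3)
-19*c*(-21) = -19*(-3)*(-21) = 57*(-21) = -1197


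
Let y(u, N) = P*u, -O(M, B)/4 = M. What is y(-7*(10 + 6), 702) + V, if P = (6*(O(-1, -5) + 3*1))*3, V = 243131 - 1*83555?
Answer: 145464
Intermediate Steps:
O(M, B) = -4*M
V = 159576 (V = 243131 - 83555 = 159576)
P = 126 (P = (6*(-4*(-1) + 3*1))*3 = (6*(4 + 3))*3 = (6*7)*3 = 42*3 = 126)
y(u, N) = 126*u
y(-7*(10 + 6), 702) + V = 126*(-7*(10 + 6)) + 159576 = 126*(-7*16) + 159576 = 126*(-112) + 159576 = -14112 + 159576 = 145464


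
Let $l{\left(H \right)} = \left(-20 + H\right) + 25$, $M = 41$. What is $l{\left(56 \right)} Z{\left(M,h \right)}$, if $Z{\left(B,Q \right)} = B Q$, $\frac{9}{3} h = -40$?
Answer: $- \frac{100040}{3} \approx -33347.0$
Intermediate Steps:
$h = - \frac{40}{3}$ ($h = \frac{1}{3} \left(-40\right) = - \frac{40}{3} \approx -13.333$)
$l{\left(H \right)} = 5 + H$
$l{\left(56 \right)} Z{\left(M,h \right)} = \left(5 + 56\right) 41 \left(- \frac{40}{3}\right) = 61 \left(- \frac{1640}{3}\right) = - \frac{100040}{3}$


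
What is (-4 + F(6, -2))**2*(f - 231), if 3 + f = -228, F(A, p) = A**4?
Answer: -771199968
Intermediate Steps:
f = -231 (f = -3 - 228 = -231)
(-4 + F(6, -2))**2*(f - 231) = (-4 + 6**4)**2*(-231 - 231) = (-4 + 1296)**2*(-462) = 1292**2*(-462) = 1669264*(-462) = -771199968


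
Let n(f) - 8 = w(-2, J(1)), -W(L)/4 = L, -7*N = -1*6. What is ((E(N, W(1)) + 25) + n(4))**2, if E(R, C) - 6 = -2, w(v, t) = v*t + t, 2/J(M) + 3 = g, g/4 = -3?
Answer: 310249/225 ≈ 1378.9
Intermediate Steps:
g = -12 (g = 4*(-3) = -12)
N = 6/7 (N = -(-1)*6/7 = -1/7*(-6) = 6/7 ≈ 0.85714)
J(M) = -2/15 (J(M) = 2/(-3 - 12) = 2/(-15) = 2*(-1/15) = -2/15)
W(L) = -4*L
w(v, t) = t + t*v (w(v, t) = t*v + t = t + t*v)
E(R, C) = 4 (E(R, C) = 6 - 2 = 4)
n(f) = 122/15 (n(f) = 8 - 2*(1 - 2)/15 = 8 - 2/15*(-1) = 8 + 2/15 = 122/15)
((E(N, W(1)) + 25) + n(4))**2 = ((4 + 25) + 122/15)**2 = (29 + 122/15)**2 = (557/15)**2 = 310249/225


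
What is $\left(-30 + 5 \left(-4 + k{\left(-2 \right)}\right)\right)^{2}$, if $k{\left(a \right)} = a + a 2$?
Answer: $6400$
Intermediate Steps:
$k{\left(a \right)} = 3 a$ ($k{\left(a \right)} = a + 2 a = 3 a$)
$\left(-30 + 5 \left(-4 + k{\left(-2 \right)}\right)\right)^{2} = \left(-30 + 5 \left(-4 + 3 \left(-2\right)\right)\right)^{2} = \left(-30 + 5 \left(-4 - 6\right)\right)^{2} = \left(-30 + 5 \left(-10\right)\right)^{2} = \left(-30 - 50\right)^{2} = \left(-80\right)^{2} = 6400$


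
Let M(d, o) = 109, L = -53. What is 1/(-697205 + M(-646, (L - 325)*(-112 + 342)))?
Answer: -1/697096 ≈ -1.4345e-6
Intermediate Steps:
1/(-697205 + M(-646, (L - 325)*(-112 + 342))) = 1/(-697205 + 109) = 1/(-697096) = -1/697096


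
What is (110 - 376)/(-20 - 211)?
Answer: 38/33 ≈ 1.1515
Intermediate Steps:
(110 - 376)/(-20 - 211) = -266/(-231) = -266*(-1/231) = 38/33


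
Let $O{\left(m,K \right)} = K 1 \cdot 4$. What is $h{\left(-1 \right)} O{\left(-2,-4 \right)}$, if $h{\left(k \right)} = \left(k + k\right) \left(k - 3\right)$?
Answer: $-128$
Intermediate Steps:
$O{\left(m,K \right)} = 4 K$ ($O{\left(m,K \right)} = K 4 = 4 K$)
$h{\left(k \right)} = 2 k \left(-3 + k\right)$
$h{\left(-1 \right)} O{\left(-2,-4 \right)} = 2 \left(-1\right) \left(-3 - 1\right) 4 \left(-4\right) = 2 \left(-1\right) \left(-4\right) \left(-16\right) = 8 \left(-16\right) = -128$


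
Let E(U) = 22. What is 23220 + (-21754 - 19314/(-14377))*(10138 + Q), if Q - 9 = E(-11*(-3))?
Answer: -3179898318596/14377 ≈ -2.2118e+8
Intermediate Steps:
Q = 31 (Q = 9 + 22 = 31)
23220 + (-21754 - 19314/(-14377))*(10138 + Q) = 23220 + (-21754 - 19314/(-14377))*(10138 + 31) = 23220 + (-21754 - 19314*(-1/14377))*10169 = 23220 + (-21754 + 19314/14377)*10169 = 23220 - 312737944/14377*10169 = 23220 - 3180232152536/14377 = -3179898318596/14377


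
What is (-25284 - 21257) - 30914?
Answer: -77455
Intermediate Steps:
(-25284 - 21257) - 30914 = -46541 - 30914 = -77455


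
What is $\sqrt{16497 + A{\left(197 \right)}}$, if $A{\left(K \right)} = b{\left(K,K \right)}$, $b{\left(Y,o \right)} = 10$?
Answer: $\sqrt{16507} \approx 128.48$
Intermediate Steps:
$A{\left(K \right)} = 10$
$\sqrt{16497 + A{\left(197 \right)}} = \sqrt{16497 + 10} = \sqrt{16507}$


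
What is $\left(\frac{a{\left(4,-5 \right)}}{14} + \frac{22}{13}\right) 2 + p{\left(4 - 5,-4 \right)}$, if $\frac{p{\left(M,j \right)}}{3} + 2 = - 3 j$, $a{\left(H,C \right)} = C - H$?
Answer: $\frac{2921}{91} \approx 32.099$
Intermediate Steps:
$p{\left(M,j \right)} = -6 - 9 j$ ($p{\left(M,j \right)} = -6 + 3 \left(- 3 j\right) = -6 - 9 j$)
$\left(\frac{a{\left(4,-5 \right)}}{14} + \frac{22}{13}\right) 2 + p{\left(4 - 5,-4 \right)} = \left(\frac{-5 - 4}{14} + \frac{22}{13}\right) 2 - -30 = \left(\left(-5 - 4\right) \frac{1}{14} + 22 \cdot \frac{1}{13}\right) 2 + \left(-6 + 36\right) = \left(\left(-9\right) \frac{1}{14} + \frac{22}{13}\right) 2 + 30 = \left(- \frac{9}{14} + \frac{22}{13}\right) 2 + 30 = \frac{191}{182} \cdot 2 + 30 = \frac{191}{91} + 30 = \frac{2921}{91}$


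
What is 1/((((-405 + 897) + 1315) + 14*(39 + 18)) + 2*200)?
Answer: 1/3005 ≈ 0.00033278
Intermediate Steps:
1/((((-405 + 897) + 1315) + 14*(39 + 18)) + 2*200) = 1/(((492 + 1315) + 14*57) + 400) = 1/((1807 + 798) + 400) = 1/(2605 + 400) = 1/3005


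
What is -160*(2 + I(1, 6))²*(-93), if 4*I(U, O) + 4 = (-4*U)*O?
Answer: 372000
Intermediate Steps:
I(U, O) = -1 - O*U (I(U, O) = -1 + ((-4*U)*O)/4 = -1 + (-4*O*U)/4 = -1 - O*U)
-160*(2 + I(1, 6))²*(-93) = -160*(2 + (-1 - 1*6*1))²*(-93) = -160*(2 + (-1 - 6))²*(-93) = -160*(2 - 7)²*(-93) = -160*(-5)²*(-93) = -160*25*(-93) = -4000*(-93) = 372000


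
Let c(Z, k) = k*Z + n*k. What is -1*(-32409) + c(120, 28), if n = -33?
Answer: 34845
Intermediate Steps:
c(Z, k) = -33*k + Z*k (c(Z, k) = k*Z - 33*k = Z*k - 33*k = -33*k + Z*k)
-1*(-32409) + c(120, 28) = -1*(-32409) + 28*(-33 + 120) = 32409 + 28*87 = 32409 + 2436 = 34845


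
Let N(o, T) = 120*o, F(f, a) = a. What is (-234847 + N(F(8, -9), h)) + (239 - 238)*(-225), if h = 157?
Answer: -236152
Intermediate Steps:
(-234847 + N(F(8, -9), h)) + (239 - 238)*(-225) = (-234847 + 120*(-9)) + (239 - 238)*(-225) = (-234847 - 1080) + 1*(-225) = -235927 - 225 = -236152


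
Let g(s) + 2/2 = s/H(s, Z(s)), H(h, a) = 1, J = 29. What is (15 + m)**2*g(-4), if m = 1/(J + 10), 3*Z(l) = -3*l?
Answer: -1716980/1521 ≈ -1128.8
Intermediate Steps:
Z(l) = -l (Z(l) = (-3*l)/3 = -l)
g(s) = -1 + s (g(s) = -1 + s/1 = -1 + s*1 = -1 + s)
m = 1/39 (m = 1/(29 + 10) = 1/39 ≈ 0.025641)
(15 + m)**2*g(-4) = (15 + 1/39)**2*(-1 - 4) = (586/39)**2*(-5) = (343396/1521)*(-5) = -1716980/1521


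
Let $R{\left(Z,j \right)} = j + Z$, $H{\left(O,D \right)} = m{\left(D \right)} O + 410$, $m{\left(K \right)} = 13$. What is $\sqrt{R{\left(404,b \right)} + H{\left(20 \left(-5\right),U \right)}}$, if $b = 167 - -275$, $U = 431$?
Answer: $2 i \sqrt{11} \approx 6.6332 i$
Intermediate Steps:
$H{\left(O,D \right)} = 410 + 13 O$ ($H{\left(O,D \right)} = 13 O + 410 = 410 + 13 O$)
$b = 442$ ($b = 167 + 275 = 442$)
$R{\left(Z,j \right)} = Z + j$
$\sqrt{R{\left(404,b \right)} + H{\left(20 \left(-5\right),U \right)}} = \sqrt{\left(404 + 442\right) + \left(410 + 13 \cdot 20 \left(-5\right)\right)} = \sqrt{846 + \left(410 + 13 \left(-100\right)\right)} = \sqrt{846 + \left(410 - 1300\right)} = \sqrt{846 - 890} = \sqrt{-44} = 2 i \sqrt{11}$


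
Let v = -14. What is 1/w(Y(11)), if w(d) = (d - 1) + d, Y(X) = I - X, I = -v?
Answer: ⅕ ≈ 0.20000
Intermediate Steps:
I = 14 (I = -1*(-14) = 14)
Y(X) = 14 - X
w(d) = -1 + 2*d (w(d) = (-1 + d) + d = -1 + 2*d)
1/w(Y(11)) = 1/(-1 + 2*(14 - 1*11)) = 1/(-1 + 2*(14 - 11)) = 1/(-1 + 2*3) = 1/(-1 + 6) = 1/5 = ⅕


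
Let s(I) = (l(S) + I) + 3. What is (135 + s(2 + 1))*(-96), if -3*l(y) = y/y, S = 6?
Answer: -13504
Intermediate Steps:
l(y) = -⅓ (l(y) = -y/(3*y) = -⅓*1 = -⅓)
s(I) = 8/3 + I (s(I) = (-⅓ + I) + 3 = 8/3 + I)
(135 + s(2 + 1))*(-96) = (135 + (8/3 + (2 + 1)))*(-96) = (135 + (8/3 + 3))*(-96) = (135 + 17/3)*(-96) = (422/3)*(-96) = -13504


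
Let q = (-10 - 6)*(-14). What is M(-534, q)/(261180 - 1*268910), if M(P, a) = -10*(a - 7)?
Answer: 217/773 ≈ 0.28072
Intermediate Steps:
q = 224 (q = -16*(-14) = 224)
M(P, a) = 70 - 10*a (M(P, a) = -10*(-7 + a) = 70 - 10*a)
M(-534, q)/(261180 - 1*268910) = (70 - 10*224)/(261180 - 1*268910) = (70 - 2240)/(261180 - 268910) = -2170/(-7730) = -2170*(-1/7730) = 217/773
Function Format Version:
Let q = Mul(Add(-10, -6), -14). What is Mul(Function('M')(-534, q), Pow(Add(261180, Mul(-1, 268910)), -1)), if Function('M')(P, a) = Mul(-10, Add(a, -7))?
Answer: Rational(217, 773) ≈ 0.28072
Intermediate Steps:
q = 224 (q = Mul(-16, -14) = 224)
Function('M')(P, a) = Add(70, Mul(-10, a)) (Function('M')(P, a) = Mul(-10, Add(-7, a)) = Add(70, Mul(-10, a)))
Mul(Function('M')(-534, q), Pow(Add(261180, Mul(-1, 268910)), -1)) = Mul(Add(70, Mul(-10, 224)), Pow(Add(261180, Mul(-1, 268910)), -1)) = Mul(Add(70, -2240), Pow(Add(261180, -268910), -1)) = Mul(-2170, Pow(-7730, -1)) = Mul(-2170, Rational(-1, 7730)) = Rational(217, 773)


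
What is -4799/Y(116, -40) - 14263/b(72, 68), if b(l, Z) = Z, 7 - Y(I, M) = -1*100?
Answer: -108969/428 ≈ -254.60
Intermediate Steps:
Y(I, M) = 107 (Y(I, M) = 7 - (-1)*100 = 7 - 1*(-100) = 7 + 100 = 107)
-4799/Y(116, -40) - 14263/b(72, 68) = -4799/107 - 14263/68 = -4799*1/107 - 14263*1/68 = -4799/107 - 839/4 = -108969/428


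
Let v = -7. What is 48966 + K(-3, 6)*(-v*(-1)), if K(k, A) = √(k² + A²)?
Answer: 48966 - 21*√5 ≈ 48919.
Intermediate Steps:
K(k, A) = √(A² + k²)
48966 + K(-3, 6)*(-v*(-1)) = 48966 + √(6² + (-3)²)*(-1*(-7)*(-1)) = 48966 + √(36 + 9)*(7*(-1)) = 48966 + √45*(-7) = 48966 + (3*√5)*(-7) = 48966 - 21*√5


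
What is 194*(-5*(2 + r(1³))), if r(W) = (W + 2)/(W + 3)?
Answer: -5335/2 ≈ -2667.5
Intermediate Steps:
r(W) = (2 + W)/(3 + W)
194*(-5*(2 + r(1³))) = 194*(-5*(2 + (2 + 1³)/(3 + 1³))) = 194*(-5*(2 + (2 + 1)/(3 + 1))) = 194*(-5*(2 + 3/4)) = 194*(-5*(2 + (¼)*3)) = 194*(-5*(2 + ¾)) = 194*(-5*11/4) = 194*(-55/4) = -5335/2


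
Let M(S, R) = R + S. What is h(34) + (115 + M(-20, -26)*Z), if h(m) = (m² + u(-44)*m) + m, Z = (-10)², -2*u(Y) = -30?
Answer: -2785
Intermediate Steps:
u(Y) = 15 (u(Y) = -½*(-30) = 15)
Z = 100
h(m) = m² + 16*m (h(m) = (m² + 15*m) + m = m² + 16*m)
h(34) + (115 + M(-20, -26)*Z) = 34*(16 + 34) + (115 + (-26 - 20)*100) = 34*50 + (115 - 46*100) = 1700 + (115 - 4600) = 1700 - 4485 = -2785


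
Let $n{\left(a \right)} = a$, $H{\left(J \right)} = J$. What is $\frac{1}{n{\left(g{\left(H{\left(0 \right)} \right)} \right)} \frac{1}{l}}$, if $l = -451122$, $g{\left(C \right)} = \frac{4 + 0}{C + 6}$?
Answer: $-676683$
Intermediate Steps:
$g{\left(C \right)} = \frac{4}{6 + C}$
$\frac{1}{n{\left(g{\left(H{\left(0 \right)} \right)} \right)} \frac{1}{l}} = \frac{1}{\frac{4}{6 + 0} \frac{1}{-451122}} = \frac{1}{\frac{4}{6} \left(- \frac{1}{451122}\right)} = \frac{1}{4 \cdot \frac{1}{6} \left(- \frac{1}{451122}\right)} = \frac{1}{\frac{2}{3} \left(- \frac{1}{451122}\right)} = \frac{1}{- \frac{1}{676683}} = -676683$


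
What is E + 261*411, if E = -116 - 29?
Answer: 107126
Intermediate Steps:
E = -145
E + 261*411 = -145 + 261*411 = -145 + 107271 = 107126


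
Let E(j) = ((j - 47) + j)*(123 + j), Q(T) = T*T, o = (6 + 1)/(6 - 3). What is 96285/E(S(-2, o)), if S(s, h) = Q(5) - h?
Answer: -173313/437 ≈ -396.60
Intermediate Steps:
o = 7/3 ≈ 2.3333
Q(T) = T**2
S(s, h) = 25 - h (S(s, h) = 5**2 - h = 25 - h)
E(j) = (-47 + 2*j)*(123 + j) (E(j) = ((-47 + j) + j)*(123 + j) = (-47 + 2*j)*(123 + j))
96285/E(S(-2, o)) = 96285/(-5781 + 2*(25 - 1*7/3)**2 + 199*(25 - 1*7/3)) = 96285/(-5781 + 2*(25 - 7/3)**2 + 199*(25 - 7/3)) = 96285/(-5781 + 2*(68/3)**2 + 199*(68/3)) = 96285/(-5781 + 2*(4624/9) + 13532/3) = 96285/(-5781 + 9248/9 + 13532/3) = 96285/(-2185/9) = 96285*(-9/2185) = -173313/437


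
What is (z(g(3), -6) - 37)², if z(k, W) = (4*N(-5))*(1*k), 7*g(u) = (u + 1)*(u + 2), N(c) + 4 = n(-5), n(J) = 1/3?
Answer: 2745649/441 ≈ 6226.0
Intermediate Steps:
n(J) = ⅓
N(c) = -11/3 (N(c) = -4 + ⅓ = -11/3)
g(u) = (1 + u)*(2 + u)/7 (g(u) = ((u + 1)*(u + 2))/7 = ((1 + u)*(2 + u))/7 = (1 + u)*(2 + u)/7)
z(k, W) = -44*k/3 (z(k, W) = (4*(-11/3))*(1*k) = -44*k/3)
(z(g(3), -6) - 37)² = (-44*(2/7 + (⅐)*3² + (3/7)*3)/3 - 37)² = (-44*(2/7 + (⅐)*9 + 9/7)/3 - 37)² = (-44*(2/7 + 9/7 + 9/7)/3 - 37)² = (-44/3*20/7 - 37)² = (-880/21 - 37)² = (-1657/21)² = 2745649/441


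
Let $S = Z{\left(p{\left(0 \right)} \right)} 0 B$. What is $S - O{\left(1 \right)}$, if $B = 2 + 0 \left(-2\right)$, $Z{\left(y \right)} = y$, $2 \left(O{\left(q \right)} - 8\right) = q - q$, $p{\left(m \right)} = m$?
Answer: $-8$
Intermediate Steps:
$O{\left(q \right)} = 8$ ($O{\left(q \right)} = 8 + \frac{q - q}{2} = 8 + \frac{1}{2} \cdot 0 = 8 + 0 = 8$)
$B = 2$ ($B = 2 + 0 = 2$)
$S = 0$ ($S = 0 \cdot 0 \cdot 2 = 0 \cdot 2 = 0$)
$S - O{\left(1 \right)} = 0 - 8 = -8$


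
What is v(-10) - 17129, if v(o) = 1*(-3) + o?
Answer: -17142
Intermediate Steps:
v(o) = -3 + o
v(-10) - 17129 = (-3 - 10) - 17129 = -13 - 17129 = -17142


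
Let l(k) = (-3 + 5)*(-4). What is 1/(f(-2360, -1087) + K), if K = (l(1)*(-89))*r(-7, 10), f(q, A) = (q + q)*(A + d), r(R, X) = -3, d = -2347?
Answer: 1/16206344 ≈ 6.1704e-8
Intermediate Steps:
l(k) = -8 (l(k) = 2*(-4) = -8)
f(q, A) = 2*q*(-2347 + A) (f(q, A) = (q + q)*(A - 2347) = (2*q)*(-2347 + A) = 2*q*(-2347 + A))
K = -2136 (K = -8*(-89)*(-3) = 712*(-3) = -2136)
1/(f(-2360, -1087) + K) = 1/(2*(-2360)*(-2347 - 1087) - 2136) = 1/(2*(-2360)*(-3434) - 2136) = 1/(16208480 - 2136) = 1/16206344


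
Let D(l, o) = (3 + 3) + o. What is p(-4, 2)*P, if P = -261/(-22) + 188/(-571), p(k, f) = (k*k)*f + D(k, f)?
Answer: 2897900/6281 ≈ 461.38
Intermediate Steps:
D(l, o) = 6 + o
p(k, f) = 6 + f + f*k**2 (p(k, f) = (k*k)*f + (6 + f) = k**2*f + (6 + f) = f*k**2 + (6 + f) = 6 + f + f*k**2)
P = 144895/12562 (P = -261*(-1/22) + 188*(-1/571) = 261/22 - 188/571 = 144895/12562 ≈ 11.534)
p(-4, 2)*P = (6 + 2 + 2*(-4)**2)*(144895/12562) = (6 + 2 + 2*16)*(144895/12562) = (6 + 2 + 32)*(144895/12562) = 40*(144895/12562) = 2897900/6281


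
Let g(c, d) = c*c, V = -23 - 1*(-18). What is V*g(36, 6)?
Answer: -6480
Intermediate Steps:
V = -5 (V = -23 + 18 = -5)
g(c, d) = c**2
V*g(36, 6) = -5*36**2 = -5*1296 = -6480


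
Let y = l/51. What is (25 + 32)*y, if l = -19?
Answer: -361/17 ≈ -21.235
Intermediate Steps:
y = -19/51 ≈ -0.37255
(25 + 32)*y = (25 + 32)*(-19/51) = 57*(-19/51) = -361/17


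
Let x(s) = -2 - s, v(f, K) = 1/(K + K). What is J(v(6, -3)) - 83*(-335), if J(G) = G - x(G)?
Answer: 83420/3 ≈ 27807.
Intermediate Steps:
v(f, K) = 1/(2*K)
J(G) = 2 + 2*G (J(G) = G - (-2 - G) = G + (2 + G) = 2 + 2*G)
J(v(6, -3)) - 83*(-335) = (2 + 2*((½)/(-3))) - 83*(-335) = (2 + 2*((½)*(-⅓))) + 27805 = (2 + 2*(-⅙)) + 27805 = (2 - ⅓) + 27805 = 5/3 + 27805 = 83420/3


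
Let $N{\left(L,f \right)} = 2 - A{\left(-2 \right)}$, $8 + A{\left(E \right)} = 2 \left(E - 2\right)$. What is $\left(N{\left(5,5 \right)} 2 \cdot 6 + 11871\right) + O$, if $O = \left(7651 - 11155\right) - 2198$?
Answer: $6385$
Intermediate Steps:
$A{\left(E \right)} = -12 + 2 E$ ($A{\left(E \right)} = -8 + 2 \left(E - 2\right) = -8 + 2 \left(-2 + E\right) = -8 + \left(-4 + 2 E\right) = -12 + 2 E$)
$O = -5702$ ($O = -3504 - 2198 = -5702$)
$N{\left(L,f \right)} = 18$ ($N{\left(L,f \right)} = 2 - \left(-12 + 2 \left(-2\right)\right) = 2 - \left(-12 - 4\right) = 2 - -16 = 2 + 16 = 18$)
$\left(N{\left(5,5 \right)} 2 \cdot 6 + 11871\right) + O = \left(18 \cdot 2 \cdot 6 + 11871\right) - 5702 = \left(36 \cdot 6 + 11871\right) - 5702 = \left(216 + 11871\right) - 5702 = 12087 - 5702 = 6385$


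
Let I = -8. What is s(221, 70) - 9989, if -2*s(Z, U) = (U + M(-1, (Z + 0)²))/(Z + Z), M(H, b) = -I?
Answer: -339629/34 ≈ -9989.1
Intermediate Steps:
M(H, b) = 8 (M(H, b) = -1*(-8) = 8)
s(Z, U) = -(8 + U)/(4*Z) (s(Z, U) = -(U + 8)/(2*(Z + Z)) = -(8 + U)/(2*(2*Z)) = -(8 + U)*1/(2*Z)/2 = -(8 + U)/(4*Z))
s(221, 70) - 9989 = (¼)*(-8 - 1*70)/221 - 9989 = (¼)*(1/221)*(-8 - 70) - 9989 = (¼)*(1/221)*(-78) - 9989 = -3/34 - 9989 = -339629/34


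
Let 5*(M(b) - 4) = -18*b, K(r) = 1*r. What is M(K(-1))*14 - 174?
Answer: -338/5 ≈ -67.600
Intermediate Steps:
K(r) = r
M(b) = 4 - 18*b/5 (M(b) = 4 + (-18*b)/5 = 4 - 18*b/5)
M(K(-1))*14 - 174 = (4 - 18/5*(-1))*14 - 174 = (4 + 18/5)*14 - 174 = (38/5)*14 - 174 = 532/5 - 174 = -338/5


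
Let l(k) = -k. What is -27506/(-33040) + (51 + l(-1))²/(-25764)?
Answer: 77415553/106405320 ≈ 0.72755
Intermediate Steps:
-27506/(-33040) + (51 + l(-1))²/(-25764) = -27506/(-33040) + (51 - 1*(-1))²/(-25764) = -27506*(-1/33040) + (51 + 1)²*(-1/25764) = 13753/16520 + 52²*(-1/25764) = 13753/16520 + 2704*(-1/25764) = 13753/16520 - 676/6441 = 77415553/106405320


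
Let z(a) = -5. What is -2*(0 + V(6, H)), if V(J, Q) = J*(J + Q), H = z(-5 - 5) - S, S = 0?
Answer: -12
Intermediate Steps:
H = -5 (H = -5 - 1*0 = -5 + 0 = -5)
-2*(0 + V(6, H)) = -2*(0 + 6*(6 - 5)) = -2*(0 + 6*1) = -2*(0 + 6) = -2*6 = -12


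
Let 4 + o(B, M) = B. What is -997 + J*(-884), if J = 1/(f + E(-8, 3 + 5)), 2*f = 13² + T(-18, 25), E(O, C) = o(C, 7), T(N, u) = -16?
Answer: -162285/161 ≈ -1008.0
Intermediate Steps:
o(B, M) = -4 + B
E(O, C) = -4 + C
f = 153/2 (f = (13² - 16)/2 = (169 - 16)/2 = (½)*153 = 153/2 ≈ 76.500)
J = 2/161 (J = 1/(153/2 + (-4 + (3 + 5))) = 1/(153/2 + (-4 + 8)) = 1/(153/2 + 4) = 1/(161/2) = 2/161 ≈ 0.012422)
-997 + J*(-884) = -997 + (2/161)*(-884) = -997 - 1768/161 = -162285/161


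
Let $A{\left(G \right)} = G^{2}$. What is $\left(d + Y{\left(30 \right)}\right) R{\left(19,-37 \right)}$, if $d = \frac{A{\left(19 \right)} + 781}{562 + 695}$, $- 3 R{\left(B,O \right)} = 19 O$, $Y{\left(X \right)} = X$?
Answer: $\frac{27312956}{3771} \approx 7242.9$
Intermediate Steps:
$R{\left(B,O \right)} = - \frac{19 O}{3}$
$d = \frac{1142}{1257}$ ($d = \frac{19^{2} + 781}{562 + 695} = \frac{361 + 781}{1257} = 1142 \cdot \frac{1}{1257} = \frac{1142}{1257} \approx 0.90851$)
$\left(d + Y{\left(30 \right)}\right) R{\left(19,-37 \right)} = \left(\frac{1142}{1257} + 30\right) \left(\left(- \frac{19}{3}\right) \left(-37\right)\right) = \frac{38852}{1257} \cdot \frac{703}{3} = \frac{27312956}{3771}$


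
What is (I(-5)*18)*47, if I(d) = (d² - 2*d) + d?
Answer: 25380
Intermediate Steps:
I(d) = d² - d
(I(-5)*18)*47 = (-5*(-1 - 5)*18)*47 = (-5*(-6)*18)*47 = (30*18)*47 = 540*47 = 25380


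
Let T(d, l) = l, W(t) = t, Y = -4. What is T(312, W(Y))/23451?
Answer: -4/23451 ≈ -0.00017057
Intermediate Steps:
T(312, W(Y))/23451 = -4/23451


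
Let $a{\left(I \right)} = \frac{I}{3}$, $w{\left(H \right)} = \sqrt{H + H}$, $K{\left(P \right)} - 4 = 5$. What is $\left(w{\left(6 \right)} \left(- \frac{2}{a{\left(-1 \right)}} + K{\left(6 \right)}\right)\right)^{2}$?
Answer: $2700$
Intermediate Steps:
$K{\left(P \right)} = 9$ ($K{\left(P \right)} = 4 + 5 = 9$)
$w{\left(H \right)} = \sqrt{2} \sqrt{H}$ ($w{\left(H \right)} = \sqrt{2 H} = \sqrt{2} \sqrt{H}$)
$a{\left(I \right)} = \frac{I}{3}$ ($a{\left(I \right)} = I \frac{1}{3} = \frac{I}{3}$)
$\left(w{\left(6 \right)} \left(- \frac{2}{a{\left(-1 \right)}} + K{\left(6 \right)}\right)\right)^{2} = \left(\sqrt{2} \sqrt{6} \left(- \frac{2}{\frac{1}{3} \left(-1\right)} + 9\right)\right)^{2} = \left(2 \sqrt{3} \left(- \frac{2}{- \frac{1}{3}} + 9\right)\right)^{2} = \left(2 \sqrt{3} \left(\left(-2\right) \left(-3\right) + 9\right)\right)^{2} = \left(2 \sqrt{3} \left(6 + 9\right)\right)^{2} = \left(2 \sqrt{3} \cdot 15\right)^{2} = \left(30 \sqrt{3}\right)^{2} = 2700$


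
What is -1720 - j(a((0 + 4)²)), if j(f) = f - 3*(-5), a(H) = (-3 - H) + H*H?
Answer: -1972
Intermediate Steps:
a(H) = -3 + H² - H (a(H) = (-3 - H) + H² = -3 + H² - H)
j(f) = 15 + f (j(f) = f + 15 = 15 + f)
-1720 - j(a((0 + 4)²)) = -1720 - (15 + (-3 + ((0 + 4)²)² - (0 + 4)²)) = -1720 - (15 + (-3 + (4²)² - 1*4²)) = -1720 - (15 + (-3 + 16² - 1*16)) = -1720 - (15 + (-3 + 256 - 16)) = -1720 - (15 + 237) = -1720 - 1*252 = -1720 - 252 = -1972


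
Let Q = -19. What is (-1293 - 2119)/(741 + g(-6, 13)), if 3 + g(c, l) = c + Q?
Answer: -3412/713 ≈ -4.7854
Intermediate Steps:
g(c, l) = -22 + c (g(c, l) = -3 + (c - 19) = -3 + (-19 + c) = -22 + c)
(-1293 - 2119)/(741 + g(-6, 13)) = (-1293 - 2119)/(741 + (-22 - 6)) = -3412/(741 - 28) = -3412/713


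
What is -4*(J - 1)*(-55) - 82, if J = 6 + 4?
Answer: 1898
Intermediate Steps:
J = 10
-4*(J - 1)*(-55) - 82 = -4*(10 - 1)*(-55) - 82 = -4*9*(-55) - 82 = -36*(-55) - 82 = 1980 - 82 = 1898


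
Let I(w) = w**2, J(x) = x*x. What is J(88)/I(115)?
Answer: 7744/13225 ≈ 0.58556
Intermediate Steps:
J(x) = x**2
J(88)/I(115) = 88**2/(115**2) = 7744/13225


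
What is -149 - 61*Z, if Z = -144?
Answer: 8635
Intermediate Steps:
-149 - 61*Z = -149 - 61*(-144) = -149 + 8784 = 8635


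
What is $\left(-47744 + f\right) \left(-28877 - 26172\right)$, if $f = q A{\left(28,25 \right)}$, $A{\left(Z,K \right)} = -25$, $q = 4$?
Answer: $2633764356$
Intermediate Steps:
$f = -100$ ($f = 4 \left(-25\right) = -100$)
$\left(-47744 + f\right) \left(-28877 - 26172\right) = \left(-47744 - 100\right) \left(-28877 - 26172\right) = \left(-47844\right) \left(-55049\right) = 2633764356$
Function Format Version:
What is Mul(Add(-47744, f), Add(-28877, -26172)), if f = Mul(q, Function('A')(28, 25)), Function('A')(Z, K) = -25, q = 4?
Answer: 2633764356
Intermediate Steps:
f = -100 (f = Mul(4, -25) = -100)
Mul(Add(-47744, f), Add(-28877, -26172)) = Mul(Add(-47744, -100), Add(-28877, -26172)) = Mul(-47844, -55049) = 2633764356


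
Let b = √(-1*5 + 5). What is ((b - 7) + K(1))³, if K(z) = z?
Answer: -216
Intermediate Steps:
b = 0 (b = √(-5 + 5) = √0 = 0)
((b - 7) + K(1))³ = ((0 - 7) + 1)³ = (-7 + 1)³ = (-6)³ = -216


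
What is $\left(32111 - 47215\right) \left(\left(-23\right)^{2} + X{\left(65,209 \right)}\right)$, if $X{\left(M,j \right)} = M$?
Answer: $-8971776$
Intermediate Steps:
$\left(32111 - 47215\right) \left(\left(-23\right)^{2} + X{\left(65,209 \right)}\right) = \left(32111 - 47215\right) \left(\left(-23\right)^{2} + 65\right) = - 15104 \left(529 + 65\right) = \left(-15104\right) 594 = -8971776$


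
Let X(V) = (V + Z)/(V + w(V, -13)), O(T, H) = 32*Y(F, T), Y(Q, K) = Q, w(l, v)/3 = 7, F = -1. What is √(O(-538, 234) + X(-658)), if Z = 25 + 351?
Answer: 23*I*√494/91 ≈ 5.6176*I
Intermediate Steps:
w(l, v) = 21 (w(l, v) = 3*7 = 21)
Z = 376
O(T, H) = -32 (O(T, H) = 32*(-1) = -32)
X(V) = (376 + V)/(21 + V) (X(V) = (V + 376)/(V + 21) = (376 + V)/(21 + V))
√(O(-538, 234) + X(-658)) = √(-32 + (376 - 658)/(21 - 658)) = √(-32 - 282/(-637)) = √(-32 - 1/637*(-282)) = √(-32 + 282/637) = √(-20102/637) = 23*I*√494/91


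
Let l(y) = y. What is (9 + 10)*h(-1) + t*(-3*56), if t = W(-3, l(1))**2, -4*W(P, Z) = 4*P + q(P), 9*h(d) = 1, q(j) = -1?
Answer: -31903/18 ≈ -1772.4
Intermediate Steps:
h(d) = 1/9 (h(d) = (1/9)*1 = 1/9)
W(P, Z) = 1/4 - P (W(P, Z) = -(4*P - 1)/4 = -(-1 + 4*P)/4 = 1/4 - P)
t = 169/16 (t = (1/4 - 1*(-3))**2 = (1/4 + 3)**2 = (13/4)**2 = 169/16 ≈ 10.563)
(9 + 10)*h(-1) + t*(-3*56) = (9 + 10)*(1/9) + 169*(-3*56)/16 = 19*(1/9) + (169/16)*(-168) = 19/9 - 3549/2 = -31903/18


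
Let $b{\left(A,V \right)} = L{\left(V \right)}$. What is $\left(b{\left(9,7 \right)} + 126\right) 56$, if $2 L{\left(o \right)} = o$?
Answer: $7252$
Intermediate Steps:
$L{\left(o \right)} = \frac{o}{2}$
$b{\left(A,V \right)} = \frac{V}{2}$
$\left(b{\left(9,7 \right)} + 126\right) 56 = \left(\frac{1}{2} \cdot 7 + 126\right) 56 = \left(\frac{7}{2} + 126\right) 56 = \frac{259}{2} \cdot 56 = 7252$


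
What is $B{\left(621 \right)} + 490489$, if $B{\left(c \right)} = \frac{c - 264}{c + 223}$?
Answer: $\frac{413973073}{844} \approx 4.9049 \cdot 10^{5}$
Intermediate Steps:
$B{\left(c \right)} = \frac{-264 + c}{223 + c}$
$B{\left(621 \right)} + 490489 = \frac{-264 + 621}{223 + 621} + 490489 = \frac{1}{844} \cdot 357 + 490489 = \frac{357}{844} + 490489 = \frac{413973073}{844}$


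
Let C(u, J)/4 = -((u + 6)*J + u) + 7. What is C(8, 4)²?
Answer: 51984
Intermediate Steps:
C(u, J) = 28 - 4*u - 4*J*(6 + u) (C(u, J) = 4*(-((u + 6)*J + u) + 7) = 4*(-((6 + u)*J + u) + 7) = 4*(-(J*(6 + u) + u) + 7) = 4*(-(u + J*(6 + u)) + 7) = 4*((-u - J*(6 + u)) + 7) = 4*(7 - u - J*(6 + u)) = 28 - 4*u - 4*J*(6 + u))
C(8, 4)² = (28 - 24*4 - 4*8 - 4*4*8)² = (28 - 96 - 32 - 128)² = (-228)² = 51984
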